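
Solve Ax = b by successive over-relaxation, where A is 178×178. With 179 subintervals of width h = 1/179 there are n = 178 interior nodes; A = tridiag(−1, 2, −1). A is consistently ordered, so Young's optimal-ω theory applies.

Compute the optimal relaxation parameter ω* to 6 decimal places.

½·tridiag(1,0,1) at n=178: λ_k = cos(kπ/179); max |λ| at k=1 ⇒ ρ_J = cos(π/179) ≈ 0.999846.
root = sin(π/179) = 0.0175499  (since 1−cos² = sin²).
[ω*] 2 ÷ (1 + 0.0175499) = 2 ÷ 1.0175499 = 1.965506.
At ω = 1.965506 every |λ(B_ω)| = ω−1, so ρ_SOR = 0.965506.

ω* = 1.965506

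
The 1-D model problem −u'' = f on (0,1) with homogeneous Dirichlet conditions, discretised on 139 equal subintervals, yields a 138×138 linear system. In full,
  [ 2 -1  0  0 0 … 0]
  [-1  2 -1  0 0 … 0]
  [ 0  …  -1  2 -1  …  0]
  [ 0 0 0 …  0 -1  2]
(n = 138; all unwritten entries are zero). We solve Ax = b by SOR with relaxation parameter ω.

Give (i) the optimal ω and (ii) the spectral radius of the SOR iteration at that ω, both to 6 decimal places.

ω* = 1.955800, ρ_SOR = 0.955800

[ρ_J] n=138: ρ(B_J) = cos(π/(n+1)) = cos(π/139) = 0.999745.
√(1 − cos²(π/139)) = sin(π/139) ≈ 0.0225995.
ω* = 2/(1 + 0.0225995) = 2/1.0225995 = 1.955800.
[ρ_SOR] ω* − 1 = 0.955800.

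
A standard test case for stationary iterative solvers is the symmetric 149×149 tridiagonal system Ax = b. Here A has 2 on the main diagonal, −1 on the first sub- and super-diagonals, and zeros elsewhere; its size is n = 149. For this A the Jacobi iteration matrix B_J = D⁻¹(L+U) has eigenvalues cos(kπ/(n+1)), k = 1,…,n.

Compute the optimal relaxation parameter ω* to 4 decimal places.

ω* = 1.9590

B_J for the 149×149 system has eigenvalues cos(kπ/150); ρ_J = cos(π/150) = 0.9998.
1 − cos²(π/150) = sin²(π/150) ⇒ √(1−ρ_J²) = sin(π/150) = 0.02094.
Then 2/(1+√(1−ρ_J²)) = 2/(1+0.02094); ω* = 2/1.02094 = 1.9590.
ρ_SOR = ω* − 1 = 1.9590 − 1 = 0.9590.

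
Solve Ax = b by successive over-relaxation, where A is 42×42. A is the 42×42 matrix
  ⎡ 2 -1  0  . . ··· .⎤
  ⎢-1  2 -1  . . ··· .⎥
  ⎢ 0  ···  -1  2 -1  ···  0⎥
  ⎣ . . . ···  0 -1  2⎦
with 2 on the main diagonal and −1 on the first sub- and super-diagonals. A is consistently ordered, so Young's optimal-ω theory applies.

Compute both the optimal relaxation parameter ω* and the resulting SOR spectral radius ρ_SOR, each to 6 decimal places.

ω* = 1.863941, ρ_SOR = 0.863941

B_J for the 42×42 system has eigenvalues cos(kπ/43); ρ_J = cos(π/43) = 0.997332.
√(1−ρ_J²) = |sin(π/43)| = 0.0729953
ω* = 2 / (1 + 0.0729953) = 2 / 1.0729953 ≈ 1.863941.
At ω = 1.863941 every |λ(B_ω)| = ω−1, so ρ_SOR = 0.863941.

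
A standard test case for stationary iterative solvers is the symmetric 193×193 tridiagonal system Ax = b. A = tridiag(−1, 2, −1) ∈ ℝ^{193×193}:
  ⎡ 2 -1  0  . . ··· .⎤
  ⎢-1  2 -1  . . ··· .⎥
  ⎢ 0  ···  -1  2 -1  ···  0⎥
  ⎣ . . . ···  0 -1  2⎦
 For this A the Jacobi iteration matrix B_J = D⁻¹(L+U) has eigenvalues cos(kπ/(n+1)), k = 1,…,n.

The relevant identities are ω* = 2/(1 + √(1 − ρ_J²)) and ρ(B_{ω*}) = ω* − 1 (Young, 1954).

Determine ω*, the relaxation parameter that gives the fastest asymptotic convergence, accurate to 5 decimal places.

spectrum of D⁻¹(L+U) = {cos(kπ/194) : 1≤k≤193}; ρ_J = cos(π/194) = 0.99987.
√(1−ρ_J²) simplifies to sin(π/194) = 0.016193.
So ω* = 2/1.016193 = 1.96813 (Young).
At ω = 1.96813 every |λ(B_ω)| = ω−1, so ρ_SOR = 0.96813.

ω* = 1.96813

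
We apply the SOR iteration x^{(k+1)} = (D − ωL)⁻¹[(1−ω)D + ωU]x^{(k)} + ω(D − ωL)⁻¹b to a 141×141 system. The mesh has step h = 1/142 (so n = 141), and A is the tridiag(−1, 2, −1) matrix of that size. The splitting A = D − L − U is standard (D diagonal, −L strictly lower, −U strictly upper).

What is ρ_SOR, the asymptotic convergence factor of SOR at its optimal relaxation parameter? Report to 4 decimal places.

ρ_SOR = 0.9567

B_J for the 141×141 system has eigenvalues cos(kπ/142); ρ_J = cos(π/142) = 0.9998.
√(1−ρ_J²) = |sin(π/142)| = 0.02212
Young: ω* = 2/(1+√(1−ρ_J²)) = 2/(1+0.02212) = 2/1.02212 = 1.9567.
At ω = 1.9567 every |λ(B_ω)| = ω−1, so ρ_SOR = 0.9567.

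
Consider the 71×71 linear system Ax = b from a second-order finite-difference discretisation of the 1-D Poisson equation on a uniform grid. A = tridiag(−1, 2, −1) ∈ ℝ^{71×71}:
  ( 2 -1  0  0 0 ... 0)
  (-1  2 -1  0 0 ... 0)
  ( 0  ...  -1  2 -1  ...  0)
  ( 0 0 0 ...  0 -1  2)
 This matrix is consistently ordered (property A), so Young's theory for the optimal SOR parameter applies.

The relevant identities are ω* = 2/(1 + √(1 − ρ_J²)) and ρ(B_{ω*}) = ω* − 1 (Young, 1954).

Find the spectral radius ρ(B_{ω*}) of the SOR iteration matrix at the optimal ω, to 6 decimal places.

ρ_SOR = 0.916407

½·tridiag(1,0,1) at n=71: λ_k = cos(kπ/72); max |λ| at k=1 ⇒ ρ_J = cos(π/72) ≈ 0.999048.
√(1 − cos²(π/72)) = sin(π/72) ≈ 0.0436194.
[ω*] 2 ÷ (1 + 0.0436194) = 2 ÷ 1.0436194 = 1.916407.
ρ(B_{ω*}) = ω*−1 = 0.916407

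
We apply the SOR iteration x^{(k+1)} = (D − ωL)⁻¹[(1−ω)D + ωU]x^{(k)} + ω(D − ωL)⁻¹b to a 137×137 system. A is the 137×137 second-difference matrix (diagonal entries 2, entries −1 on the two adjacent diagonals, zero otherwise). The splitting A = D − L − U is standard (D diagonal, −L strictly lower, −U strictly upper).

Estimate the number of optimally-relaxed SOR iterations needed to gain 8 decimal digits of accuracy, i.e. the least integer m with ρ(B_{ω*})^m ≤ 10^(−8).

m = 405

½·tridiag(1,0,1) at n=137: λ_k = cos(kπ/138); max |λ| at k=1 ⇒ ρ_J = cos(π/138) ≈ 0.9997409.
1 − cos²(π/138) = sin²(π/138) ⇒ √(1−ρ_J²) = sin(π/138) = 0.0227632.
[ω*] 2 ÷ (1 + 0.0227632) = 2 ÷ 1.0227632 = 1.9554869.
ρ_SOR = ω* − 1 = 1.9554869 − 1 = 0.9554869.
For 8 digits: m = 8·ln10 / (−ln 0.9554869) = 18.4207/0.0455342 = 404.546; round up → m = 405.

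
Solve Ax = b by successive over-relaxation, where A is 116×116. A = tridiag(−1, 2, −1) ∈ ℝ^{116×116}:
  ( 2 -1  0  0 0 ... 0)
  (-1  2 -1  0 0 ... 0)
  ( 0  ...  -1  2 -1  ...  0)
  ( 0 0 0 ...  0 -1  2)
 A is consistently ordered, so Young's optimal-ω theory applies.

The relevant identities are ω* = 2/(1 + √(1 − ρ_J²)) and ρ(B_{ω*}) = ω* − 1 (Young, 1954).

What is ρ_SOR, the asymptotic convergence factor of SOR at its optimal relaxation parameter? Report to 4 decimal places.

[ρ_J] n=116: ρ(B_J) = cos(π/(n+1)) = cos(π/117) = 0.9996.
√(1−ρ_J²) simplifies to sin(π/117) = 0.02685.
Young: ω* = 2/(1+√(1−ρ_J²)) = 2/(1+0.02685) = 2/1.02685 = 1.9477.
[ρ_SOR] ω* − 1 = 0.9477.

ρ_SOR = 0.9477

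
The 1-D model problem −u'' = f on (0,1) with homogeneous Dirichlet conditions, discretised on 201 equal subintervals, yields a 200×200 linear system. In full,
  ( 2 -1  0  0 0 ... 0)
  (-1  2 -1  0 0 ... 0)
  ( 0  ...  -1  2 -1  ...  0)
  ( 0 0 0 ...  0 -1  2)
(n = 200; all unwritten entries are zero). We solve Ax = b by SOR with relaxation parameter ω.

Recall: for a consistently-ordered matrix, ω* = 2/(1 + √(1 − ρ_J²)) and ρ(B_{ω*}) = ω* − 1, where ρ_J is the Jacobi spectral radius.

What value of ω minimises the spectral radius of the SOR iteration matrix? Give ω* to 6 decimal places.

ω* = 1.969223

B_J for the 200×200 system has eigenvalues cos(kπ/201); ρ_J = cos(π/201) = 0.999878.
1 − cos²(π/201) = sin²(π/201) ⇒ √(1−ρ_J²) = sin(π/201) = 0.0156292.
ω* = 2/(1 + 0.0156292) = 2/1.0156292 = 1.969223.
ρ_SOR = ω* − 1 = 1.969223 − 1 = 0.969223.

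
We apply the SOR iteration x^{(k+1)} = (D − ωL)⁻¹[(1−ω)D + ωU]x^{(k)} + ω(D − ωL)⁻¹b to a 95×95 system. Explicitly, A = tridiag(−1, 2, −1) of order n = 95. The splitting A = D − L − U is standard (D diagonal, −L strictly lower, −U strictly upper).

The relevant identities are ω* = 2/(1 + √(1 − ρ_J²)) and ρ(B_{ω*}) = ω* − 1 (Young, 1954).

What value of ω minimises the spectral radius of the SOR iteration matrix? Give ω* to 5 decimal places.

ω* = 1.93664

n=95: λ(B_J) = 1 − λ(A)/2 = cos(kπ/96); k=1 gives ρ_J = 0.99946.
√(1−ρ_J²) = |sin(π/96)| = 0.032719
ω* = 2/(1+0.032719) = 1.93664
Hence ρ(B_{ω*}) = 1.93664 − 1 = 0.93664.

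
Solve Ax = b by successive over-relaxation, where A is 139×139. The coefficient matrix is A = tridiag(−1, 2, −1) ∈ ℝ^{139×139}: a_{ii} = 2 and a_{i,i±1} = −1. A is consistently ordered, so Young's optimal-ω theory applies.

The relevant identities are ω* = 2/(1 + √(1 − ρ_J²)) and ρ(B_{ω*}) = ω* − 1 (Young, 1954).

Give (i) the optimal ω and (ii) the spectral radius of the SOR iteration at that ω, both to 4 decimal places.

ω* = 1.9561, ρ_SOR = 0.9561

n=139: λ(B_J) = 1 − λ(A)/2 = cos(kπ/140); k=1 gives ρ_J = 0.9997.
root = sin(π/140) = 0.02244  (since 1−cos² = sin²).
Young: ω* = 2/(1+√(1−ρ_J²)) = 2/(1+0.02244) = 2/1.02244 = 1.9561.
and ρ(B_{ω*}) = 1.9561 − 1 = 0.9561.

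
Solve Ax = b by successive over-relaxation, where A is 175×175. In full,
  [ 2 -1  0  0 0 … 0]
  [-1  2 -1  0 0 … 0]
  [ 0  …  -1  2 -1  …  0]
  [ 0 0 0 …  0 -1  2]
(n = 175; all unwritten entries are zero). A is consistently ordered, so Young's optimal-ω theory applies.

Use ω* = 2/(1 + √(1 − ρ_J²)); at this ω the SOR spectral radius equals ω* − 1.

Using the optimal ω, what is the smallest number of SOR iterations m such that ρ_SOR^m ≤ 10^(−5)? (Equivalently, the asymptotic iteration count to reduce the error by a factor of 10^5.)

m = 323

B_J for the 175×175 system has eigenvalues cos(kπ/176); ρ_J = cos(π/176) = 0.9998407.
root = sin(π/176) = 0.0178490  (since 1−cos² = sin²).
Young: ω* = 2/(1+√(1−ρ_J²)) = 2/(1+0.0178490) = 2/1.0178490 = 1.9649280.
[ρ_SOR] ω* − 1 = 0.9649280.
m ≥ 5·ln10 / (−ln 0.9649280) = 322.474; smallest integer m = 323.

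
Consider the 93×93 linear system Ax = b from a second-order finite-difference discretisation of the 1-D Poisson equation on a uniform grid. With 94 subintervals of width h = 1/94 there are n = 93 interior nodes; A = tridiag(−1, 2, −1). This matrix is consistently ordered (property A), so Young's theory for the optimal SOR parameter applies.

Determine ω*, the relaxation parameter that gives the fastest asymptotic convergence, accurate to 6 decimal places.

spectrum of D⁻¹(L+U) = {cos(kπ/94) : 1≤k≤93}; ρ_J = cos(π/94) = 0.999442.
1 − cos²(π/94) = sin²(π/94) ⇒ √(1−ρ_J²) = sin(π/94) = 0.0334150.
ω* = 2/(1 + 0.0334150) = 2/1.0334150 = 1.935331.
and ρ(B_{ω*}) = 1.935331 − 1 = 0.935331.

ω* = 1.935331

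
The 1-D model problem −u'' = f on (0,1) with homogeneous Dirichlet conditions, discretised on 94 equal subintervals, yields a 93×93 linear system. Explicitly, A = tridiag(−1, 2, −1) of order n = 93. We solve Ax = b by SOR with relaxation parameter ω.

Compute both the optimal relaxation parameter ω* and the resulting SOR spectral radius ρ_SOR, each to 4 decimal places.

ω* = 1.9353, ρ_SOR = 0.9353

With n=93, ρ(Jacobi) = cos(π/94) = 0.9994.
√(1−ρ_J²) simplifies to sin(π/94) = 0.03341.
[ω*] 2 ÷ (1 + 0.03341) = 2 ÷ 1.03341 = 1.9353.
Hence ρ(B_{ω*}) = 1.9353 − 1 = 0.9353.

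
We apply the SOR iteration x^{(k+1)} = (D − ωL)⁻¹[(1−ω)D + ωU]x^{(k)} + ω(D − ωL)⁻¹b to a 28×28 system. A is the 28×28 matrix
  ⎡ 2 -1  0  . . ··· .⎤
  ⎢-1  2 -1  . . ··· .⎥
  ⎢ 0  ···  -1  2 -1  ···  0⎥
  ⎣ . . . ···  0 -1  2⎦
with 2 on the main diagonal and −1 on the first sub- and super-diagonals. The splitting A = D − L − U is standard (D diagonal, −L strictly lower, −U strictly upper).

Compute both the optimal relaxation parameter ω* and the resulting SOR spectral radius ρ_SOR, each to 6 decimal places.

ω* = 1.804860, ρ_SOR = 0.804860

[ρ_J] n=28: ρ(B_J) = cos(π/(n+1)) = cos(π/29) = 0.994138.
√(1−ρ_J²) = |sin(π/29)| = 0.1081190
Young: ω* = 2/(1+√(1−ρ_J²)) = 2/(1+0.1081190) = 2/1.1081190 = 1.804860.
At ω = 1.804860 every |λ(B_ω)| = ω−1, so ρ_SOR = 0.804860.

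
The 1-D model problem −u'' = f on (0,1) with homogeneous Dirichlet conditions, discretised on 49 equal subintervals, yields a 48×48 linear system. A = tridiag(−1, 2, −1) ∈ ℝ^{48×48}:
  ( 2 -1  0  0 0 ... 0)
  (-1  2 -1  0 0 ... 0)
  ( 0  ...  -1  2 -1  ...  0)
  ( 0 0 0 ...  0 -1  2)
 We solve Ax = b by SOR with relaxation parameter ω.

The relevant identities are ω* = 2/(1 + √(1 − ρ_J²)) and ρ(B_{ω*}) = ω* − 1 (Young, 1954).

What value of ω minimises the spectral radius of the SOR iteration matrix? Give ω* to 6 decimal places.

n=48: λ(B_J) = 1 − λ(A)/2 = cos(kπ/49); k=1 gives ρ_J = 0.997945.
√(1 − cos²(π/49)) = sin(π/49) ≈ 0.0640702.
Young: ω* = 2/(1+√(1−ρ_J²)) = 2/(1+0.0640702) = 2/1.0640702 = 1.879575.
Hence ρ(B_{ω*}) = 1.879575 − 1 = 0.879575.

ω* = 1.879575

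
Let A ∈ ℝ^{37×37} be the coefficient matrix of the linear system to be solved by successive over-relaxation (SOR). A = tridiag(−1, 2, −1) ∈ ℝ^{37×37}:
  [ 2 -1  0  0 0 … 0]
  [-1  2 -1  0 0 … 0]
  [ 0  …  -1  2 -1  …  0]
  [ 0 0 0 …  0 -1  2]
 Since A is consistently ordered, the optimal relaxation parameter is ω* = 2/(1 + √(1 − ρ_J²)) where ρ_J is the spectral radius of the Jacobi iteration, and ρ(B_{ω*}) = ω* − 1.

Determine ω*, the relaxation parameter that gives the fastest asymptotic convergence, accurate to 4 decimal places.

ω* = 1.8474

[ρ_J] n=37: ρ(B_J) = cos(π/(n+1)) = cos(π/38) = 0.9966.
root = sin(π/38) = 0.08258  (since 1−cos² = sin²).
ω* = 2 / (1 + 0.08258) = 2 / 1.08258 ≈ 1.8474.
and ρ(B_{ω*}) = 1.8474 − 1 = 0.8474.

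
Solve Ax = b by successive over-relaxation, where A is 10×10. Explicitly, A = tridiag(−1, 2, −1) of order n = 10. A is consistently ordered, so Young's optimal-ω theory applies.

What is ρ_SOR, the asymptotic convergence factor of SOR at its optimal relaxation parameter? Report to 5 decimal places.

ρ_SOR = 0.56039

With n=10, ρ(Jacobi) = cos(π/11) = 0.95949.
root = sin(π/11) = 0.281733  (since 1−cos² = sin²).
[ω*] 2 ÷ (1 + 0.281733) = 2 ÷ 1.281733 = 1.56039.
ρ_SOR = ω* − 1 = 1.56039 − 1 = 0.56039.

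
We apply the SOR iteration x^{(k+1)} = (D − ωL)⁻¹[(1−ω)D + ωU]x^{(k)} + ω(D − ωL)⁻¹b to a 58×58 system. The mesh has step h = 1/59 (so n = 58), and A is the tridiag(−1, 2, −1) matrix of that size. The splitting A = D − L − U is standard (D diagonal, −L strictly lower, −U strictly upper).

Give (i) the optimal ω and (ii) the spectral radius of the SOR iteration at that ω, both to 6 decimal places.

ω* = 1.898935, ρ_SOR = 0.898935

With n=58, ρ(Jacobi) = cos(π/59) = 0.998583.
√(1 − cos²(π/59)) = sin(π/59) ≈ 0.0532222.
[ω*] 2 ÷ (1 + 0.0532222) = 2 ÷ 1.0532222 = 1.898935.
and ρ(B_{ω*}) = 1.898935 − 1 = 0.898935.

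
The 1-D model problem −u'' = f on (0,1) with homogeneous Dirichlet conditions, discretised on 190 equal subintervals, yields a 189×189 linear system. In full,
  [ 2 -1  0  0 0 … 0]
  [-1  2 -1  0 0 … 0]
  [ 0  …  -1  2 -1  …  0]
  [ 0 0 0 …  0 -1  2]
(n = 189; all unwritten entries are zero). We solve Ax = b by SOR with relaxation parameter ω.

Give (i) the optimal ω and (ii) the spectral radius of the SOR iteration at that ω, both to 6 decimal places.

B_J for the 189×189 system has eigenvalues cos(kπ/190); ρ_J = cos(π/190) = 0.999863.
√(1−ρ_J²) simplifies to sin(π/190) = 0.0165339.
ω* = 2 / (1 + 0.0165339) = 2 / 1.0165339 ≈ 1.967470.
and ρ(B_{ω*}) = 1.967470 − 1 = 0.967470.

ω* = 1.967470, ρ_SOR = 0.967470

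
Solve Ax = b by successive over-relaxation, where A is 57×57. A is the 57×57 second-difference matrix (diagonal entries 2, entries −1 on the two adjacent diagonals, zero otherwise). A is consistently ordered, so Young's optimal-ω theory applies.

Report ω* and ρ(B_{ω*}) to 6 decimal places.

ω* = 1.897283, ρ_SOR = 0.897283

ρ_J = max_k |cos(kπ/58)| = cos(π/58) = 0.998533
√(1 − cos²(π/58)) = sin(π/58) ≈ 0.0541389.
ω* = 2/(1 + 0.0541389) = 2/1.0541389 = 1.897283.
and ρ(B_{ω*}) = 1.897283 − 1 = 0.897283.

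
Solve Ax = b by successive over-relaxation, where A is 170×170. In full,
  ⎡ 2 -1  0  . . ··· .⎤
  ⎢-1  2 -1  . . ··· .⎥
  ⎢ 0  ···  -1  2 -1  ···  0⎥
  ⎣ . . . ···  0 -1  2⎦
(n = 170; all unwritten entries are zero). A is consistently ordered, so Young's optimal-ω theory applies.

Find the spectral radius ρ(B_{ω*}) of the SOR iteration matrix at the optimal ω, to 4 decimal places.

B_J for the 170×170 system has eigenvalues cos(kπ/171); ρ_J = cos(π/171) = 0.9998.
root = sin(π/171) = 0.01837  (since 1−cos² = sin²).
ω* = 2/(1 + 0.01837) = 2/1.01837 = 1.9639.
Hence ρ(B_{ω*}) = 1.9639 − 1 = 0.9639.

ρ_SOR = 0.9639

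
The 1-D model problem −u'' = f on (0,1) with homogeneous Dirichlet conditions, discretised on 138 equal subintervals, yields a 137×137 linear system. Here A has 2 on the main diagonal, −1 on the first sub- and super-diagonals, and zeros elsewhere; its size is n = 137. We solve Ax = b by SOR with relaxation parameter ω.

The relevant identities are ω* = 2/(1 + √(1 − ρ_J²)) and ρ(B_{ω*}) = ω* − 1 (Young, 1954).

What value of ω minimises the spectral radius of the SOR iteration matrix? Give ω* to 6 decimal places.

ω* = 1.955487

With n=137, ρ(Jacobi) = cos(π/138) = 0.999741.
√(1−ρ_J²) simplifies to sin(π/138) = 0.0227632.
ω* = 2/(1+0.0227632) = 1.955487
Hence ρ(B_{ω*}) = 1.955487 − 1 = 0.955487.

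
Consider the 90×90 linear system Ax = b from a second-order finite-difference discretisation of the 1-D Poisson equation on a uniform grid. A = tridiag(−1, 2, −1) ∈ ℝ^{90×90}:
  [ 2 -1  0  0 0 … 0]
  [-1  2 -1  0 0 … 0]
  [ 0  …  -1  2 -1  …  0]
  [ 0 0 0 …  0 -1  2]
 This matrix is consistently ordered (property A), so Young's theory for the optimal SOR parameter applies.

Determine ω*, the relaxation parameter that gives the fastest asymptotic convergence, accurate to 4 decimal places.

ω* = 1.9333

B_J for the 90×90 system has eigenvalues cos(kπ/91); ρ_J = cos(π/91) = 0.9994.
√(1−ρ_J²) = |sin(π/91)| = 0.03452
Then 2/(1+√(1−ρ_J²)) = 2/(1+0.03452); ω* = 2/1.03452 = 1.9333.
At ω = 1.9333 every |λ(B_ω)| = ω−1, so ρ_SOR = 0.9333.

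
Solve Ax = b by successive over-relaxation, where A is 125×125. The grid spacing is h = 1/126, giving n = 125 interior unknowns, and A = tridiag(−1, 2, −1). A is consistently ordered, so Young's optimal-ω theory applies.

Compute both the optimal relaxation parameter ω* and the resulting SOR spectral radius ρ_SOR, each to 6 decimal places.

ω* = 1.951351, ρ_SOR = 0.951351

½·tridiag(1,0,1) at n=125: λ_k = cos(kπ/126); max |λ| at k=1 ⇒ ρ_J = cos(π/126) ≈ 0.999689.
√(1−ρ_J²) = |sin(π/126)| = 0.0249307
[ω*] 2 ÷ (1 + 0.0249307) = 2 ÷ 1.0249307 = 1.951351.
Hence ρ(B_{ω*}) = 1.951351 − 1 = 0.951351.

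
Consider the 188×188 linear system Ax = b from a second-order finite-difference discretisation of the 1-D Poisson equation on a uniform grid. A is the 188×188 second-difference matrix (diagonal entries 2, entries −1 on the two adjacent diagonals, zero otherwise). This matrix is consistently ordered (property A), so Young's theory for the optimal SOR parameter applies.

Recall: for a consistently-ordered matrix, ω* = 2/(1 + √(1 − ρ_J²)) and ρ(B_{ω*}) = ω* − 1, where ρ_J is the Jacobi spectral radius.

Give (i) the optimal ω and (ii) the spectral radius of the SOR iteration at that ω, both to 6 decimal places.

ω* = 1.967301, ρ_SOR = 0.967301

spectrum of D⁻¹(L+U) = {cos(kπ/189) : 1≤k≤188}; ρ_J = cos(π/189) = 0.999862.
√(1 − cos²(π/189)) = sin(π/189) ≈ 0.0166214.
ω* = 2/(1+0.0166214) = 1.967301
ρ(B_{ω*}) = ω*−1 = 0.967301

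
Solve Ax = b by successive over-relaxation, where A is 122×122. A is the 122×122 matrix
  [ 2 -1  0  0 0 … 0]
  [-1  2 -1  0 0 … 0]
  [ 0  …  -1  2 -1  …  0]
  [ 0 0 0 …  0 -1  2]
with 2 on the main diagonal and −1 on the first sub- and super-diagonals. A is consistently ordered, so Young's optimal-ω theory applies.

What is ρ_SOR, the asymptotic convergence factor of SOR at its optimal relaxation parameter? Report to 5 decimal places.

[ρ_J] n=122: ρ(B_J) = cos(π/(n+1)) = cos(π/123) = 0.99967.
root = sin(π/123) = 0.025539  (since 1−cos² = sin²).
ω* = 2/(1 + 0.025539) = 2/1.025539 = 1.95019.
[ρ_SOR] ω* − 1 = 0.95019.

ρ_SOR = 0.95019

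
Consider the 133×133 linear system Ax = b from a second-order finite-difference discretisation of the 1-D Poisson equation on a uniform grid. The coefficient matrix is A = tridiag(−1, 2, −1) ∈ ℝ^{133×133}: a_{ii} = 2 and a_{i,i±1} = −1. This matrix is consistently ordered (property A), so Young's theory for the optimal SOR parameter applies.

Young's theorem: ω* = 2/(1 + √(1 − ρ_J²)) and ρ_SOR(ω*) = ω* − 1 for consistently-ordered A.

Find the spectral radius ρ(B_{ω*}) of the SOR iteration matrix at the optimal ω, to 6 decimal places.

With n=133, ρ(Jacobi) = cos(π/134) = 0.999725.
√(1−ρ_J²) simplifies to sin(π/134) = 0.0234426.
So ω* = 2/1.0234426 = 1.954189 (Young).
At ω = 1.954189 every |λ(B_ω)| = ω−1, so ρ_SOR = 0.954189.

ρ_SOR = 0.954189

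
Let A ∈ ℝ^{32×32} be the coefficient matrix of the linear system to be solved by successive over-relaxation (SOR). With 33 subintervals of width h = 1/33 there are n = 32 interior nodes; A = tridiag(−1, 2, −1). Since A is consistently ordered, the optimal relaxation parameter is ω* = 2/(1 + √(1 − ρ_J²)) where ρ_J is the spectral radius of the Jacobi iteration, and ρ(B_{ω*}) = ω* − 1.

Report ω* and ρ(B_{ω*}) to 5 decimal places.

ω* = 1.82639, ρ_SOR = 0.82639

With n=32, ρ(Jacobi) = cos(π/33) = 0.99547.
√(1−ρ_J²) = |sin(π/33)| = 0.095056
So ω* = 2/1.095056 = 1.82639 (Young).
and ρ(B_{ω*}) = 1.82639 − 1 = 0.82639.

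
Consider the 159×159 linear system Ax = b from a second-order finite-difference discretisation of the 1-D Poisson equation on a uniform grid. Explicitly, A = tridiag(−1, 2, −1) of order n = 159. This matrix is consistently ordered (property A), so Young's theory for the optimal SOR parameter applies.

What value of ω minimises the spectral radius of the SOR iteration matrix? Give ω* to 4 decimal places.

ω* = 1.9615

½·tridiag(1,0,1) at n=159: λ_k = cos(kπ/160); max |λ| at k=1 ⇒ ρ_J = cos(π/160) ≈ 0.9998.
√(1−ρ_J²) simplifies to sin(π/160) = 0.01963.
So ω* = 2/1.01963 = 1.9615 (Young).
ρ_SOR = ω* − 1 ≈ 0.9615.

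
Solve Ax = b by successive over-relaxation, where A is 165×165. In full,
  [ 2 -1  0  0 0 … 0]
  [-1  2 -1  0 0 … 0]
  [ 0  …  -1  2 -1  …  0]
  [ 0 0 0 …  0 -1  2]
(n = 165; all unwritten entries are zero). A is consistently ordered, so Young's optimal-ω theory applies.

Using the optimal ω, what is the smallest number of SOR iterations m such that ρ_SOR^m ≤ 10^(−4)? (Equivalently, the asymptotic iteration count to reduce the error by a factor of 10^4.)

m = 244

With n=165, ρ(Jacobi) = cos(π/166) = 0.9998209.
root = sin(π/166) = 0.0189241  (since 1−cos² = sin²).
So ω* = 2/1.0189241 = 1.9628547 (Young).
ρ(B_{ω*}) = ω*−1 = 0.9628547
For 4 digits: m = 4·ln10 / (−ln 0.9628547) = 9.21034/0.0378528 = 243.320; round up → m = 244.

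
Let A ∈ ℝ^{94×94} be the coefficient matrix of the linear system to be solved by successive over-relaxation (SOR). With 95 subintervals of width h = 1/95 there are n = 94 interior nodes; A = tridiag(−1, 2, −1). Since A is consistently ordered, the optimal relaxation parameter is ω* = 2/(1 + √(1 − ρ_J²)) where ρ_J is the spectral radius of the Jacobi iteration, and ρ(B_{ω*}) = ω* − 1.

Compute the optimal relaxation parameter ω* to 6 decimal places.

ω* = 1.935990

spectrum of D⁻¹(L+U) = {cos(kπ/95) : 1≤k≤94}; ρ_J = cos(π/95) = 0.999453.
√(1 − cos²(π/95)) = sin(π/95) ≈ 0.0330634.
[ω*] 2 ÷ (1 + 0.0330634) = 2 ÷ 1.0330634 = 1.935990.
ρ_SOR = ω* − 1 = 1.935990 − 1 = 0.935990.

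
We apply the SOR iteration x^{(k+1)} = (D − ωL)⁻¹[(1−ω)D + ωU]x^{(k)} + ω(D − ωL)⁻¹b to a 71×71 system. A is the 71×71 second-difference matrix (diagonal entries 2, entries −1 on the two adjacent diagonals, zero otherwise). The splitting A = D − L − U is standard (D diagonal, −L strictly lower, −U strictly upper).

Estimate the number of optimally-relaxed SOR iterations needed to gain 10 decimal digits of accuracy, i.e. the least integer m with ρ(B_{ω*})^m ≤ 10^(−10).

m = 264

B_J for the 71×71 system has eigenvalues cos(kπ/72); ρ_J = cos(π/72) = 0.9990482.
√(1−ρ_J²) simplifies to sin(π/72) = 0.0436194.
So ω* = 2/1.0436194 = 1.9164075 (Young).
and ρ(B_{ω*}) = 1.9164075 − 1 = 0.9164075.
10·ln10 = 23.0259; −ln(0.9164075) = 0.0872941; m = ⌈23.0259/0.0872941⌉ = ⌈263.774⌉ = 264.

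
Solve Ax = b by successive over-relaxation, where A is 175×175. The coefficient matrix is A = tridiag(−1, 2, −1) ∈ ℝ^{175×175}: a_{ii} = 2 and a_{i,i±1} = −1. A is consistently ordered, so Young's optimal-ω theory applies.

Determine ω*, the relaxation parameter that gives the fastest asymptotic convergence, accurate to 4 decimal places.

ω* = 1.9649

spectrum of D⁻¹(L+U) = {cos(kπ/176) : 1≤k≤175}; ρ_J = cos(π/176) = 0.9998.
1 − cos²(π/176) = sin²(π/176) ⇒ √(1−ρ_J²) = sin(π/176) = 0.01785.
ω* = 2/(1+0.01785) = 1.9649
ρ_SOR = ω* − 1 ≈ 0.9649.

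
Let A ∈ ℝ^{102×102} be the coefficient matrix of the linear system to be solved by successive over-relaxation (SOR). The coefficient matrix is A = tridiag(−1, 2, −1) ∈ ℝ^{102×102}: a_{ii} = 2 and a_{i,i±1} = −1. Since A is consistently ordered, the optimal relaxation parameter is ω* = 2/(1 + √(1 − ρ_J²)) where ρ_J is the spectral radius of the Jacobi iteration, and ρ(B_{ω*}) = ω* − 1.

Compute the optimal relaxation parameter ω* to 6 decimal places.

n=102: λ(B_J) = 1 − λ(A)/2 = cos(kπ/103); k=1 gives ρ_J = 0.999535.
√(1 − cos²(π/103)) = sin(π/103) ≈ 0.0304962.
ω* = 2/(1 + 0.0304962) = 2/1.0304962 = 1.940813.
ρ_SOR = ω* − 1 ≈ 0.940813.

ω* = 1.940813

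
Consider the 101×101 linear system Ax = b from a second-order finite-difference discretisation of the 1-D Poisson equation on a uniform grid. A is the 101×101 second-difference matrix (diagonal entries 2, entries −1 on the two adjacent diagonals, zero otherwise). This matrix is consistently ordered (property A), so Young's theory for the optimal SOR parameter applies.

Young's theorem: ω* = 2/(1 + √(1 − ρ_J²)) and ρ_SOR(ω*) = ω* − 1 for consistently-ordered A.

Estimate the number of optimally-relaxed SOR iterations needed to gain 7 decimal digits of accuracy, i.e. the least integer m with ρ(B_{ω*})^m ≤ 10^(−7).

B_J for the 101×101 system has eigenvalues cos(kπ/102); ρ_J = cos(π/102) = 0.9995257.
1 − cos²(π/102) = sin²(π/102) ⇒ √(1−ρ_J²) = sin(π/102) = 0.0307951.
Then 2/(1+√(1−ρ_J²)) = 2/(1+0.0307951); ω* = 2/1.0307951 = 1.9402498.
ρ(B_{ω*}) = ω*−1 = 0.9402498
m ≥ 7·ln10 / (−ln 0.9402498) = 261.616; smallest integer m = 262.

m = 262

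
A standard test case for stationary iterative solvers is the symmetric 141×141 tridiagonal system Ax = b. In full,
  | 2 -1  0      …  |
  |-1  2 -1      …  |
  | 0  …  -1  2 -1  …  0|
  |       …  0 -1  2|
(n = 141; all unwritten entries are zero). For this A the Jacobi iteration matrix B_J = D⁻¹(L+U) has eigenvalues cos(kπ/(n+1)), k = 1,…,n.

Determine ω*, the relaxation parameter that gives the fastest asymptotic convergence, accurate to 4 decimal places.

B_J for the 141×141 system has eigenvalues cos(kπ/142); ρ_J = cos(π/142) = 0.9998.
√(1−ρ_J²) = |sin(π/142)| = 0.02212
So ω* = 2/1.02212 = 1.9567 (Young).
At ω = 1.9567 every |λ(B_ω)| = ω−1, so ρ_SOR = 0.9567.

ω* = 1.9567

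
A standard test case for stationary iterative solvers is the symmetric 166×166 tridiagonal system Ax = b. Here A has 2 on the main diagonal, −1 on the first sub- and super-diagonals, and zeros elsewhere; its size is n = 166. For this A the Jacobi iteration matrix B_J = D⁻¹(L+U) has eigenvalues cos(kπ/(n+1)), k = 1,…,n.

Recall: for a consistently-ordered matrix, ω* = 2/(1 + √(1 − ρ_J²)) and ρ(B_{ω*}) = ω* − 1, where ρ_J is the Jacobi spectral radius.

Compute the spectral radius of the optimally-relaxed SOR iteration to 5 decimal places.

ρ_SOR = 0.96307

B_J for the 166×166 system has eigenvalues cos(kπ/167); ρ_J = cos(π/167) = 0.99982.
1 − cos²(π/167) = sin²(π/167) ⇒ √(1−ρ_J²) = sin(π/167) = 0.018811.
ω* = 2/(1+0.018811) = 1.96307
At ω = 1.96307 every |λ(B_ω)| = ω−1, so ρ_SOR = 0.96307.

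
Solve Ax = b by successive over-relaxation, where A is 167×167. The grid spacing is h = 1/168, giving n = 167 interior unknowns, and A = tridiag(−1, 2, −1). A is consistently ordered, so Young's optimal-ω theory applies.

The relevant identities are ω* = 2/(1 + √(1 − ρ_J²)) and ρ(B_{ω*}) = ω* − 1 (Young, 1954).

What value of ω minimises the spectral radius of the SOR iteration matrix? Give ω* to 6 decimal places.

½·tridiag(1,0,1) at n=167: λ_k = cos(kπ/168); max |λ| at k=1 ⇒ ρ_J = cos(π/168) ≈ 0.999825.
√(1 − cos²(π/168)) = sin(π/168) ≈ 0.0186989.
Young: ω* = 2/(1+√(1−ρ_J²)) = 2/(1+0.0186989) = 2/1.0186989 = 1.963289.
ρ(B_{ω*}) = ω*−1 = 0.963289

ω* = 1.963289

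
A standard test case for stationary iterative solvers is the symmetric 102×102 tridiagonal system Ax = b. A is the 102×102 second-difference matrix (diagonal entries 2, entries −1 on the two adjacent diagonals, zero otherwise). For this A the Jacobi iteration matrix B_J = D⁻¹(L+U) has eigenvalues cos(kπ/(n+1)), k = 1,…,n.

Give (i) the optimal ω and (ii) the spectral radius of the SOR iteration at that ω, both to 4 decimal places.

[ρ_J] n=102: ρ(B_J) = cos(π/(n+1)) = cos(π/103) = 0.9995.
1 − cos²(π/103) = sin²(π/103) ⇒ √(1−ρ_J²) = sin(π/103) = 0.03050.
[ω*] 2 ÷ (1 + 0.03050) = 2 ÷ 1.03050 = 1.9408.
and ρ(B_{ω*}) = 1.9408 − 1 = 0.9408.

ω* = 1.9408, ρ_SOR = 0.9408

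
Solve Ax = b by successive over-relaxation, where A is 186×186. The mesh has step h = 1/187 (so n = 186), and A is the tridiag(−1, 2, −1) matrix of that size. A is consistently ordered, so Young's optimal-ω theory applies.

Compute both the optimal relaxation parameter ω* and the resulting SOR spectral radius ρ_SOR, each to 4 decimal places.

ρ_J = max_k |cos(kπ/187)| = cos(π/187) = 0.9999
√(1−ρ_J²) = |sin(π/187)| = 0.01680
So ω* = 2/1.01680 = 1.9670 (Young).
ρ_SOR = ω* − 1 ≈ 0.9670.

ω* = 1.9670, ρ_SOR = 0.9670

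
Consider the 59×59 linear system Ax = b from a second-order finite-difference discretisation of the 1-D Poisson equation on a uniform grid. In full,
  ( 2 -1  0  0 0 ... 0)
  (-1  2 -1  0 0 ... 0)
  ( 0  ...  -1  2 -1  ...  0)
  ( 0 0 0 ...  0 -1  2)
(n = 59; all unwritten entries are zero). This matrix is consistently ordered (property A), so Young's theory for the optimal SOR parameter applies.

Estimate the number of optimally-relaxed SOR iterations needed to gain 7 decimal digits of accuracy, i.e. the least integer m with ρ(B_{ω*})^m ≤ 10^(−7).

m = 154

½·tridiag(1,0,1) at n=59: λ_k = cos(kπ/60); max |λ| at k=1 ⇒ ρ_J = cos(π/60) ≈ 0.9986295.
1 − cos²(π/60) = sin²(π/60) ⇒ √(1−ρ_J²) = sin(π/60) = 0.0523360.
So ω* = 2/1.0523360 = 1.9005337 (Young).
ρ_SOR = ω* − 1 = 1.9005337 − 1 = 0.9005337.
For 7 digits: m = 7·ln10 / (−ln 0.9005337) = 16.1181/0.104768 = 153.846; round up → m = 154.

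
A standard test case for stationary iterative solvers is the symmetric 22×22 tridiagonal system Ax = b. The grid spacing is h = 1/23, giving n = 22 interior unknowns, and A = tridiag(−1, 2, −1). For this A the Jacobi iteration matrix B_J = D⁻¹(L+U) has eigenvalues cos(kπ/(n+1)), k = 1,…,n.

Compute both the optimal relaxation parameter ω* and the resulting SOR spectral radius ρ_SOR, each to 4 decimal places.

ω* = 1.7603, ρ_SOR = 0.7603

With n=22, ρ(Jacobi) = cos(π/23) = 0.9907.
root = sin(π/23) = 0.13617  (since 1−cos² = sin²).
[ω*] 2 ÷ (1 + 0.13617) = 2 ÷ 1.13617 = 1.7603.
ρ_SOR = ω* − 1 = 1.7603 − 1 = 0.7603.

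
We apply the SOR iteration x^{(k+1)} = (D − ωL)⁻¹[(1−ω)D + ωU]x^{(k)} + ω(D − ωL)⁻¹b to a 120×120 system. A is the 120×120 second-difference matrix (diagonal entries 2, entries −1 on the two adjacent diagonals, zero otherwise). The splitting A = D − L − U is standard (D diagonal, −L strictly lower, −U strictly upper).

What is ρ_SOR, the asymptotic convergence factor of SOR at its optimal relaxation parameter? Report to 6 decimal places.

With n=120, ρ(Jacobi) = cos(π/121) = 0.999663.
√(1 − cos²(π/121)) = sin(π/121) ≈ 0.0259607.
ω* = 2/(1 + 0.0259607) = 2/1.0259607 = 1.949392.
and ρ(B_{ω*}) = 1.949392 − 1 = 0.949392.

ρ_SOR = 0.949392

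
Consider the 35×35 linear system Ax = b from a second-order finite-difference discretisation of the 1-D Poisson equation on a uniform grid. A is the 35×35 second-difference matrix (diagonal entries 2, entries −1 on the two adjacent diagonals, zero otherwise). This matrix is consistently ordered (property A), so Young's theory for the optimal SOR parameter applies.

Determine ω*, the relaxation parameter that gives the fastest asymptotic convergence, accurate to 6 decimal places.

½·tridiag(1,0,1) at n=35: λ_k = cos(kπ/36); max |λ| at k=1 ⇒ ρ_J = cos(π/36) ≈ 0.996195.
root = sin(π/36) = 0.0871557  (since 1−cos² = sin²).
ω* = 2 / (1 + 0.0871557) = 2 / 1.0871557 ≈ 1.839663.
ρ_SOR = ω* − 1 ≈ 0.839663.

ω* = 1.839663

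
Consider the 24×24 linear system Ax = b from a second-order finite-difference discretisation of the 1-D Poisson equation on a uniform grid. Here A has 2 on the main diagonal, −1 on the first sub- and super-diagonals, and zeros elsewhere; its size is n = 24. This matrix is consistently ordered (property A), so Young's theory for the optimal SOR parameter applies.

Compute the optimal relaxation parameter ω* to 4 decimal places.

½·tridiag(1,0,1) at n=24: λ_k = cos(kπ/25); max |λ| at k=1 ⇒ ρ_J = cos(π/25) ≈ 0.9921.
√(1 − cos²(π/25)) = sin(π/25) ≈ 0.12533.
ω* = 2/(1+0.12533) = 1.7773
ρ_SOR = ω* − 1 ≈ 0.7773.

ω* = 1.7773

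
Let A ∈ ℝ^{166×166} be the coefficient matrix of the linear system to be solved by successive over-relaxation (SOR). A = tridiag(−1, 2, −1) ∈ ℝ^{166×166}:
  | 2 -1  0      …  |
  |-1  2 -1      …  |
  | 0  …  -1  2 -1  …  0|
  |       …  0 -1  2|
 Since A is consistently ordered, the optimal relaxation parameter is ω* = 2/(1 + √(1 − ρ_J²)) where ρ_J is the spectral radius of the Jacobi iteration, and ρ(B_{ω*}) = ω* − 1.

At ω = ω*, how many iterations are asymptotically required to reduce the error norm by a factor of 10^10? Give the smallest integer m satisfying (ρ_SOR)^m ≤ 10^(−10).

½·tridiag(1,0,1) at n=166: λ_k = cos(kπ/167); max |λ| at k=1 ⇒ ρ_J = cos(π/167) ≈ 0.9998231.
√(1−ρ_J²) = |sin(π/167)| = 0.0188108
ω* = 2/(1 + 0.0188108) = 2/1.0188108 = 1.9630730.
ρ_SOR = ω* − 1 = 1.9630730 − 1 = 0.9630730.
Need (0.9630730)^m ≤ 10^(−10): m ≥ 10·ln10/|ln 0.9630730| = 23.0259/0.0376261 = 611.966 ⇒ m = 612.

m = 612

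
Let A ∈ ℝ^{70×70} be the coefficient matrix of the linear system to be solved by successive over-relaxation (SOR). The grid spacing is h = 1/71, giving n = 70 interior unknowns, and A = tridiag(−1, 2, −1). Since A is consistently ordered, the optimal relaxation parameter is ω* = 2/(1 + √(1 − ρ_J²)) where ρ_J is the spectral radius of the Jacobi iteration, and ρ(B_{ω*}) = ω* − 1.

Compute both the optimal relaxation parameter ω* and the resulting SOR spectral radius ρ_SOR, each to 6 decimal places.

ω* = 1.915281, ρ_SOR = 0.915281

With n=70, ρ(Jacobi) = cos(π/71) = 0.999021.
√(1−ρ_J²) = |sin(π/71)| = 0.0442333
ω* = 2 / (1 + 0.0442333) = 2 / 1.0442333 ≈ 1.915281.
At ω = 1.915281 every |λ(B_ω)| = ω−1, so ρ_SOR = 0.915281.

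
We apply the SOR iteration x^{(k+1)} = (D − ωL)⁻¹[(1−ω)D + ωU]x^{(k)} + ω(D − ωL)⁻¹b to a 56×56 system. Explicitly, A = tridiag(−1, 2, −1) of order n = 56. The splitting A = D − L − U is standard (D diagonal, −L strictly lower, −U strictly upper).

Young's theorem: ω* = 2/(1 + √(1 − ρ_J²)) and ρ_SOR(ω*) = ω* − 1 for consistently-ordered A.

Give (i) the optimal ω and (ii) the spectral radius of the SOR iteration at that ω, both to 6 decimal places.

½·tridiag(1,0,1) at n=56: λ_k = cos(kπ/57); max |λ| at k=1 ⇒ ρ_J = cos(π/57) ≈ 0.998482.
√(1 − cos²(π/57)) = sin(π/57) ≈ 0.0550878.
ω* = 2/(1+0.0550878) = 1.895577
and ρ(B_{ω*}) = 1.895577 − 1 = 0.895577.

ω* = 1.895577, ρ_SOR = 0.895577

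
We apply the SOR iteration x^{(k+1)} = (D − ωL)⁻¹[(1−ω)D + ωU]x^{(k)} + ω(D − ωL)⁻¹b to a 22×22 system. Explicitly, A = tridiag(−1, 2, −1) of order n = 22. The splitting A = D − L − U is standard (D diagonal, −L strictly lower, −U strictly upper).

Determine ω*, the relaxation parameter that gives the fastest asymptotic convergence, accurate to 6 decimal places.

ω* = 1.760305

spectrum of D⁻¹(L+U) = {cos(kπ/23) : 1≤k≤22}; ρ_J = cos(π/23) = 0.990686.
root = sin(π/23) = 0.1361666  (since 1−cos² = sin²).
ω* = 2 / (1 + 0.1361666) = 2 / 1.1361666 ≈ 1.760305.
ρ_SOR = ω* − 1 = 1.760305 − 1 = 0.760305.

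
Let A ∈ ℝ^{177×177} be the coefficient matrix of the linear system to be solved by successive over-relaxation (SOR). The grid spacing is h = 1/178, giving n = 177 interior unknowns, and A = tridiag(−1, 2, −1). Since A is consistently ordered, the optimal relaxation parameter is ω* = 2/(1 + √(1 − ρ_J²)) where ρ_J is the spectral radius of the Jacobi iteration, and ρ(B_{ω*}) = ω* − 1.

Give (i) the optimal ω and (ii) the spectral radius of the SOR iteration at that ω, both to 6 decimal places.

ω* = 1.965315, ρ_SOR = 0.965315

spectrum of D⁻¹(L+U) = {cos(kπ/178) : 1≤k≤177}; ρ_J = cos(π/178) = 0.999844.
√(1−ρ_J²) simplifies to sin(π/178) = 0.0176485.
ω* = 2/(1+0.0176485) = 1.965315
ρ(B_{ω*}) = ω*−1 = 0.965315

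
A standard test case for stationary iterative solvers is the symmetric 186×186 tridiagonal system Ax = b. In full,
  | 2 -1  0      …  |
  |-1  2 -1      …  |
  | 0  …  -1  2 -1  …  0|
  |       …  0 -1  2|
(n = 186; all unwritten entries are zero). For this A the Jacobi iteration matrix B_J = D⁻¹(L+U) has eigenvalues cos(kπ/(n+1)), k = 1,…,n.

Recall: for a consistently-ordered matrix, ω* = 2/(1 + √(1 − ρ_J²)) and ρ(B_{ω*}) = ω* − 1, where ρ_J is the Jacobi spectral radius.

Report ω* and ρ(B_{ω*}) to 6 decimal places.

spectrum of D⁻¹(L+U) = {cos(kπ/187) : 1≤k≤186}; ρ_J = cos(π/187) = 0.999859.
1 − cos²(π/187) = sin²(π/187) ⇒ √(1−ρ_J²) = sin(π/187) = 0.0167992.
ω* = 2/(1+0.0167992) = 1.966957
[ρ_SOR] ω* − 1 = 0.966957.

ω* = 1.966957, ρ_SOR = 0.966957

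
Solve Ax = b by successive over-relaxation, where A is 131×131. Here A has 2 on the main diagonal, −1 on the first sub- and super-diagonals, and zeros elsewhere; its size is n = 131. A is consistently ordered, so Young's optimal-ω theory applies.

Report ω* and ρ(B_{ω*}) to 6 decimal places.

ω* = 1.953511, ρ_SOR = 0.953511

½·tridiag(1,0,1) at n=131: λ_k = cos(kπ/132); max |λ| at k=1 ⇒ ρ_J = cos(π/132) ≈ 0.999717.
1 − cos²(π/132) = sin²(π/132) ⇒ √(1−ρ_J²) = sin(π/132) = 0.0237977.
ω* = 2/(1 + 0.0237977) = 2/1.0237977 = 1.953511.
and ρ(B_{ω*}) = 1.953511 − 1 = 0.953511.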